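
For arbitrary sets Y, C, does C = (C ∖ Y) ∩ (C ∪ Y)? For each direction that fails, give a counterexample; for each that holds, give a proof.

Forward inclusion. This inclusion fails. Take Y = {1}, C = {1}; then 1 ∈ C but 1 ∉ (C ∖ Y) ∩ (C ∪ Y).

Reverse inclusion. Let x ∈ (C ∖ Y) ∩ (C ∪ Y). Then x ∈ C and x ∉ Y, from which x ∈ C.

The sets are not equal: only the reverse inclusion holds.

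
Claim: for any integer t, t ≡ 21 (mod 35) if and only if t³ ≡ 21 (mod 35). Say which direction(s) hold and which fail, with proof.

The biconditional holds.

Forward direction. Suppose t ≡ 21 (mod 35). Write t = 35j + 21. Then (35j + 21)³ = 42875j³ + 77175j² + 46305j + 9261 = 35(1225j³ + 2205j² + 1323j + 264) + 21, so t³ ≡ 21 (mod 35).

Converse. Suppose t³ ≡ 21 (mod 35). The only residue r in {0, …, 34} with r³ ≡ 21 (mod 35) is r = 21, so t ≡ 21 (mod 35).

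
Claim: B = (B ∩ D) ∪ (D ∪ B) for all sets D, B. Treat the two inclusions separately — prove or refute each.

(⟹) Let x ∈ B. Then either x ∈ B and x ∉ D; or x ∈ D ∩ B. In each case x ∈ (B ∩ D) ∪ (D ∪ B), so B ⊆ (B ∩ D) ∪ (D ∪ B).

(⟸) This inclusion fails. Take D = {1}, B = ∅; then 1 ∈ (B ∩ D) ∪ (D ∪ B) but 1 ∉ B.

The sets are not equal: only the forward inclusion holds.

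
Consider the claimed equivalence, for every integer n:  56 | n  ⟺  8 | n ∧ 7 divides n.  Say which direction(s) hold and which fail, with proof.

Both implications hold.

(⇒) If 56 ∣ n, write n = 56q. Since 56 = 7·8, n = 8·(7q), so 8 ∣ n; and since 56 = 8·7, n = 7·(8q), so 7 ∣ n.

(⇐) Suppose 8 ∣ n and 7 ∣ n. Any common multiple of 8 and 7 is a multiple of their lcm; here gcd(8, 7) = 1, so lcm(8, 7) = 8·7 = 56, so 56 ∣ n.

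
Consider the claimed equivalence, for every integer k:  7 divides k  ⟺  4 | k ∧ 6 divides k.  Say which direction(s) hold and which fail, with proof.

(⇒) This fails: take k = 7. Certainly 7 ∣ 7, but 4 ∤ 7.

(⇐) This fails: take k = 12. Both 4 ∣ 12 and 6 ∣ 12, yet 12 is not a multiple of 7 (since 12 = 1·7 + 5), so 7 ∤ 12.

(⇒) fails and (⇐) fails.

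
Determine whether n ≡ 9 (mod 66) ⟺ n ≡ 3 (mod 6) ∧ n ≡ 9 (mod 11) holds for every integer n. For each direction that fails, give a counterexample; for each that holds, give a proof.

Both directions hold; the statement is true.

(←) If n ≡ 3 (mod 6) and n ≡ 9 (mod 11), then by the Chinese remainder theorem n ≡ 9 (mod 66). This is exactly n ≡ 9 (mod 66).

(→) Suppose n ≡ 9 (mod 66); write n = 66j + 9. Since 6 ∣ 66, reducing mod 6 gives n ≡ 9 ≡ 3 (mod 6); since 11 ∣ 66, reducing mod 11 gives n ≡ 9 (mod 11).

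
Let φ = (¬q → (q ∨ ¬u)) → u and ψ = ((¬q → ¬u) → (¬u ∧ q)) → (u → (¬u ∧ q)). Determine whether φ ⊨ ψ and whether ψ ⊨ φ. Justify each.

Neither implication holds.

(⟹) This fails. Under u = T, q = F, the left side is true but the right side is false.

(⟸) This fails. Under u = F, q = F, the left side is false but the right side is true.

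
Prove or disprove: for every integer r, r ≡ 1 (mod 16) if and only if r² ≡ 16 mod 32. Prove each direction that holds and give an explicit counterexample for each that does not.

(→) This fails: take r = 1. Then 1 ≡ 1 (mod 16), but 1² = 1 ≡ 1 (mod 32), not 16.

(←) This fails: take r = 4. Then 4² = 16 ≡ 16 (mod 32), yet 4 ≡ 4 (mod 16), not 1.

(⇒) fails and (⇐) fails.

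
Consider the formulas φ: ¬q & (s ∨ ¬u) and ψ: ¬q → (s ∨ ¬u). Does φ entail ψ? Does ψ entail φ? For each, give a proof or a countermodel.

(⇒) holds; (⇐) fails.

[⇒] Assume the antecedent. If u is true, the antecedent forces (u = T, s = T, q = F), and ¬q → (s ∨ ¬u) holds there. If u is false, ¬q → (s ∨ ¬u) reduces to true regardless of the other variables. Either way ¬q → (s ∨ ¬u) holds.

[⇐] This fails. Under u = F, s = F, q = T, the left side is false but the right side is true.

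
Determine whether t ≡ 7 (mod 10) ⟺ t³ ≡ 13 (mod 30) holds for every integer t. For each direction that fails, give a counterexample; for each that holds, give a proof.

[⇒] This fails: take t = 17. Then 17 ≡ 7 (mod 10), but 17³ = 4913 ≡ 23 (mod 30), not 13.

[⇐] Conversely, the residues r modulo 30 with r³ ≡ 13 (mod 30) are exactly {7}, and each is ≡ 7 (mod 10).

Only the converse holds.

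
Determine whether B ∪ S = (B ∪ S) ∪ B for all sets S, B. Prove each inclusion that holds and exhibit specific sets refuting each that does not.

(⊇) Let x ∈ (B ∪ S) ∪ B. Then either x ∈ S and x ∉ B; or x ∈ B and x ∉ S; or x ∈ S ∩ B. In each case x ∈ B ∪ S, so (B ∪ S) ∪ B ⊆ B ∪ S.

(⊆) Let x ∈ B ∪ S. Then either x ∈ S and x ∉ B; or x ∈ B and x ∉ S; or x ∈ S ∩ B. In each case x ∈ (B ∪ S) ∪ B, so B ∪ S ⊆ (B ∪ S) ∪ B.

The two sets are equal.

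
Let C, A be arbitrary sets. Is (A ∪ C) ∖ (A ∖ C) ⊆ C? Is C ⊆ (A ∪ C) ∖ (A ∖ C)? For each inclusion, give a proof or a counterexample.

(⊆) Let x ∈ (A ∪ C) ∖ (A ∖ C). Then either x ∈ C and x ∉ A; or x ∈ C ∩ A. In each case x ∈ C, so (A ∪ C) ∖ (A ∖ C) ⊆ C.

(⊇) Let x ∈ C. Then either x ∈ C and x ∉ A; or x ∈ C ∩ A. In each case x ∈ (A ∪ C) ∖ (A ∖ C), so C ⊆ (A ∪ C) ∖ (A ∖ C).

Both inclusions hold.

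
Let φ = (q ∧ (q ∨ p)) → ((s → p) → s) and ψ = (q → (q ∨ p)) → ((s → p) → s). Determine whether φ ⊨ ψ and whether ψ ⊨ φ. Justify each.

Not equivalent: only (⇐) holds.

Forward direction. This fails. Under q = F, s = F, p = F, the left side is true but the right side is false.

Converse. Assume the antecedent. If q is true, the antecedent forces (q = T, s = T, p = F) or (q = T, s = T, p = T), and (q ∧ (q ∨ p)) → ((s → p) → s) holds there. If q is false, (q ∧ (q ∨ p)) → ((s → p) → s) reduces to true regardless of the other variables. Either way (q ∧ (q ∨ p)) → ((s → p) → s) holds.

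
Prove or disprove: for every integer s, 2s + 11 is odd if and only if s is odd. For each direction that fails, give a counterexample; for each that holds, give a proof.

(⇒) fails; (⇐) holds.

[⇒] This fails: take s = 4. Then 2s + 11 = 19, which is odd, yet s = 4 is even, not odd.

[⇐] Suppose s is odd. Since 2 is even, 2s is even for every s, so 2s + 11 has the same parity as 11, which is odd. Hence 2s + 11 is odd.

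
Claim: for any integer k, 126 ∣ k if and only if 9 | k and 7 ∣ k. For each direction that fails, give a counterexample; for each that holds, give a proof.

The forward direction holds; the converse fails.

(→) If 126 ∣ k, write k = 126q. Since 126 = 14·9, k = 9·(14q), so 9 ∣ k; and since 126 = 18·7, k = 7·(18q), so 7 ∣ k.

(←) This fails: take k = 63. Both 9 ∣ 63 and 7 ∣ 63, yet 63 is not a multiple of 126 (since 63 = 0·126 + 63), so 126 ∤ 63.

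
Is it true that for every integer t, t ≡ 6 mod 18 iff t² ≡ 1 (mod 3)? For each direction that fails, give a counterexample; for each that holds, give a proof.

Forward direction. This fails: take t = 6. Then 6 ≡ 6 (mod 18), but 6² = 36 ≡ 0 (mod 3), not 1.

Converse. This fails: take t = 1. Then 1² = 1 ≡ 1 (mod 3), yet 1 ≡ 1 (mod 18), not 6.

(⇒) fails and (⇐) fails.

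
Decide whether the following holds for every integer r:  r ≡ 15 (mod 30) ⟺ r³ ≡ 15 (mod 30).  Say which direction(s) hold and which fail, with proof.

Equivalent; both directions hold.

(⇐) Suppose r³ ≡ 15 (mod 30). The only residue r in {0, …, 29} with r³ ≡ 15 (mod 30) is r = 15, so r ≡ 15 (mod 30).

(⇒) Suppose r ≡ 15 (mod 30). Write r = 30j + 15. Then (30j + 15)³ = 27000j³ + 40500j² + 20250j + 3375 = 30(900j³ + 1350j² + 675j + 112) + 15, so r³ ≡ 15 (mod 30).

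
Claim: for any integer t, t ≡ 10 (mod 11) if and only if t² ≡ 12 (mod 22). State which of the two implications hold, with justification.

(⇒) fails and (⇐) fails.

Forward direction. This fails: take t = 21. Then 21 ≡ 10 (mod 11), but 21² = 441 ≡ 1 (mod 22), not 12.

Converse. This fails: take t = 12. Then 12² = 144 ≡ 12 (mod 22), yet 12 ≡ 1 (mod 11), not 10.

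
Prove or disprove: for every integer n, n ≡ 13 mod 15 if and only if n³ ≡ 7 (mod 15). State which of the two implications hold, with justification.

Both directions hold; the statement is true.

[⇒] Suppose n ≡ 13 mod 15. Write n = 15j + 13. Then (15j + 13)³ = 3375j³ + 8775j² + 7605j + 2197 = 15(225j³ + 585j² + 507j + 146) + 7, so n³ ≡ 7 (mod 15).

[⇐] Conversely, suppose n³ ≡ 7 (mod 15). The only residue r in {0, …, 14} with r³ ≡ 7 (mod 15) is r = 13, so n ≡ 13 (mod 15).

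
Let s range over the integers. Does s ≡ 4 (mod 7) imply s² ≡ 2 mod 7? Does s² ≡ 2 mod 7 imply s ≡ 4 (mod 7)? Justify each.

The forward direction holds; the converse fails.

Converse. This fails: take s = 3. Then 3² = 9 ≡ 2 (mod 7), yet 3 ≡ 3 (mod 7), not 4.

Forward direction. Suppose s ≡ 4 (mod 7). Write s = 7j + 4. Then (7j + 4)² = 49j² + 56j + 16 = 7(7j² + 8j + 2) + 2, so s² ≡ 2 (mod 7).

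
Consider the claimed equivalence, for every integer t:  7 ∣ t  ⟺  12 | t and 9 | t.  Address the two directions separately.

[⇒] This fails: take t = 7. Certainly 7 ∣ 7, but 12 ∤ 7.

[⇐] This fails: take t = 36. Both 12 ∣ 36 and 9 ∣ 36, yet 36 is not a multiple of 7 (since 36 = 5·7 + 1), so 7 ∤ 36.

Neither direction holds.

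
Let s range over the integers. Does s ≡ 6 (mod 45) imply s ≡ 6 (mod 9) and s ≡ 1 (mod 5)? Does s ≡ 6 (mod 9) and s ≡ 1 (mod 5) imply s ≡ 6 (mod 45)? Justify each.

(⟹) Suppose s ≡ 6 (mod 45); write s = 45j + 6. Since 9 ∣ 45, reducing mod 9 gives s ≡ 6 (mod 9); since 5 ∣ 45, reducing mod 5 gives s ≡ 6 ≡ 1 (mod 5).

(⟸) Conversely, if s ≡ 6 (mod 9) and s ≡ 1 (mod 5), then by the Chinese remainder theorem s ≡ 6 (mod 45). This is exactly s ≡ 6 (mod 45).

Both directions hold.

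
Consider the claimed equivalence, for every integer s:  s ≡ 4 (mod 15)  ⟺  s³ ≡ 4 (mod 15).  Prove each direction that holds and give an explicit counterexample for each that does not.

The biconditional holds.

(→) Suppose s ≡ 4 (mod 15). Write s = 15j + 4. Then (15j + 4)³ = 3375j³ + 2700j² + 720j + 64 = 15(225j³ + 180j² + 48j + 4) + 4, so s³ ≡ 4 (mod 15).

(←) Conversely, suppose s³ ≡ 4 (mod 15). The only residue r in {0, …, 14} with r³ ≡ 4 (mod 15) is r = 4, so s ≡ 4 (mod 15).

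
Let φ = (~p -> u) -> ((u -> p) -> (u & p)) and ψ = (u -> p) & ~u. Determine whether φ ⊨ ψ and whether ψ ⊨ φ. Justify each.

Both directions fail.

(→) This fails. Under p = F, u = T, the left side is true but the right side is false.

(←) This fails. Under p = T, u = F, the left side is false but the right side is true.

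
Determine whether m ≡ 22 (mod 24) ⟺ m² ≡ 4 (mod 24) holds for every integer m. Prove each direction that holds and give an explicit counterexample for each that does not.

(⇒) Suppose m ≡ 22 (mod 24). Write m = 24j + 22. Then (24j + 22)² = 576j² + 1056j + 484 = 24(24j² + 44j + 20) + 4, so m² ≡ 4 (mod 24).

(⇐) This fails: take m = 2. Then 2² = 4 ≡ 4 (mod 24), yet 2 ≡ 2 (mod 24), not 22.

Only the forward direction holds.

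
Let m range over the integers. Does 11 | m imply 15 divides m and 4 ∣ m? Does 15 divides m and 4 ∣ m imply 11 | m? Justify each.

(→) This fails: take m = 11. Certainly 11 ∣ 11, but 15 ∤ 11.

(←) This fails: take m = 60. Both 15 ∣ 60 and 4 ∣ 60, yet 60 is not a multiple of 11 (since 60 = 5·11 + 5), so 11 ∤ 60.

Neither implication holds.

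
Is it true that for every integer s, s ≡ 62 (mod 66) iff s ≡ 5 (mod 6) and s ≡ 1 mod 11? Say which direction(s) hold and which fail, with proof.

Both directions fail.

(⟹) This fails: s = 62 gives 62 ≡ 62 (mod 66) but 62 ≡ 2 (mod 6), so the conjunction on the right does not hold.

(⟸) This fails: s = 23 satisfies both congruences on the right (23 ≡ 5 mod 6 and 23 ≡ 1 mod 11) yet 23 ≡ 23 (mod 66), not 62.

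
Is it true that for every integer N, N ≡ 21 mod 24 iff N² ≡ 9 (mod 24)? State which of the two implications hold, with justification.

(⟸) This fails: take N = 3. Then 3² = 9 ≡ 9 (mod 24), yet 3 ≡ 3 (mod 24), not 21.

(⟹) Suppose N ≡ 21 mod 24. Write N = 24j + 21. Then (24j + 21)² = 576j² + 1008j + 441 = 24(24j² + 42j + 18) + 9, so N² ≡ 9 (mod 24).

(⇒) holds; (⇐) fails.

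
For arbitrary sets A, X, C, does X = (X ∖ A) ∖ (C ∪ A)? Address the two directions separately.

(⟸) Let x ∈ (X ∖ A) ∖ (C ∪ A). Then x ∈ X and x ∉ A, C, from which x ∈ X.

(⟹) This inclusion fails. Take A = {1}, X = {1}, C = ∅; then 1 ∈ X but 1 ∉ (X ∖ A) ∖ (C ∪ A).

Only the reverse inclusion holds.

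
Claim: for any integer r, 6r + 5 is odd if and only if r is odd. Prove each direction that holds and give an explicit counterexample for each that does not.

(→) This fails: take r = 0. Then 6r + 5 = 5, which is odd, yet r = 0 is even, not odd.

(←) Suppose r is odd. Since 6 is even, 6r is even for every r, so 6r + 5 has the same parity as 5, which is odd. Hence 6r + 5 is odd.

The forward direction fails; the converse holds.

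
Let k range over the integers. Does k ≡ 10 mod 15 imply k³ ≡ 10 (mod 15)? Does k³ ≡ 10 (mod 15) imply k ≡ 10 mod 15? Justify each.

Both directions hold; the statement is true.

(←) Suppose k³ ≡ 10 (mod 15). The only residue r in {0, …, 14} with r³ ≡ 10 (mod 15) is r = 10, so k ≡ 10 (mod 15).

(→) Suppose k ≡ 10 mod 15. Write k = 15j + 10. Then (15j + 10)³ = 3375j³ + 6750j² + 4500j + 1000 = 15(225j³ + 450j² + 300j + 66) + 10, so k³ ≡ 10 (mod 15).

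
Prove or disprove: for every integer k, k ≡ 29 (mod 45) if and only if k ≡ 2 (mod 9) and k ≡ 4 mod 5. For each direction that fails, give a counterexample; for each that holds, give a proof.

Both implications hold.

(⇒) Suppose k ≡ 29 (mod 45); write k = 45j + 29. Since 9 ∣ 45, reducing mod 9 gives k ≡ 29 ≡ 2 (mod 9); since 5 ∣ 45, reducing mod 5 gives k ≡ 29 ≡ 4 (mod 5).

(⇐) Conversely, if k ≡ 2 (mod 9) and k ≡ 4 (mod 5), then by the Chinese remainder theorem k ≡ 29 (mod 45). This is exactly k ≡ 29 (mod 45).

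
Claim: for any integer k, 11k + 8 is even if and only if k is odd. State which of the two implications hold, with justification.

(⇒) This fails: k = 2 gives 11k + 8 = 30, which is even, but 2 is even, not odd.

(⇐) This also fails: k = 3 is odd, but 11k + 8 = 41 is odd, not even.

Both directions fail.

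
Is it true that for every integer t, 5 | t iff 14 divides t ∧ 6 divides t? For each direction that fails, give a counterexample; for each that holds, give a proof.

Neither direction holds.

(→) This fails: take t = 5. Certainly 5 ∣ 5, but 14 ∤ 5.

(←) This fails: take t = 42. Both 14 ∣ 42 and 6 ∣ 42, yet 42 is not a multiple of 5 (since 42 = 8·5 + 2), so 5 ∤ 42.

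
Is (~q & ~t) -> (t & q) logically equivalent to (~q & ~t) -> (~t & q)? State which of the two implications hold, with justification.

(→) Assume the antecedent. If q is true, (~q & ~t) -> (~t & q) reduces to true regardless of the other variables. If q is false, the antecedent forces (q = F, t = T), and (~q & ~t) -> (~t & q) holds there. Either way (~q & ~t) -> (~t & q) holds.

(←) Assume the antecedent. If q is true, (~q & ~t) -> (t & q) reduces to true regardless of the other variables. If q is false, the antecedent forces (q = F, t = T), and (~q & ~t) -> (t & q) holds there. Either way (~q & ~t) -> (t & q) holds.

The biconditional holds.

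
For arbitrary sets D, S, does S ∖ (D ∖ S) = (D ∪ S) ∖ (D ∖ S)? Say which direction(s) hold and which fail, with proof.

(⟹) Let x ∈ S ∖ (D ∖ S). Then either x ∈ S and x ∉ D; or x ∈ D ∩ S. In each case x ∈ (D ∪ S) ∖ (D ∖ S), so S ∖ (D ∖ S) ⊆ (D ∪ S) ∖ (D ∖ S).

(⟸) Let x ∈ (D ∪ S) ∖ (D ∖ S). Then either x ∈ S and x ∉ D; or x ∈ D ∩ S. In each case x ∈ S ∖ (D ∖ S), so (D ∪ S) ∖ (D ∖ S) ⊆ S ∖ (D ∖ S).

Both inclusions hold; the sets are equal.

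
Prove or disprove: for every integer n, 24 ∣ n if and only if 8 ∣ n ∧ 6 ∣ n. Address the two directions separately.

Both implications hold.

[⇒] If 24 ∣ n, write n = 24q. Since 24 = 3·8, n = 8·(3q), so 8 ∣ n; and since 24 = 4·6, n = 6·(4q), so 6 ∣ n.

[⇐] Suppose 8 ∣ n and 6 ∣ n. Any common multiple of 8 and 6 is a multiple of their lcm; here lcm(8, 6) = 8·6/gcd(8, 6) = 48/2 = 24, so 24 ∣ n.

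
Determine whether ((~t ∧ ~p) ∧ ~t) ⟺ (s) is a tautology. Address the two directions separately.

(⇒) This fails. Under p = F, s = F, t = F, the left side is true but the right side is false.

(⇐) This fails. Under p = T, s = T, t = F, the left side is false but the right side is true.

Both directions fail.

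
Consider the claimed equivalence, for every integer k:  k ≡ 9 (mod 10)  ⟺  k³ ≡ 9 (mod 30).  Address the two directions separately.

(⇒) fails; (⇐) holds.

(⇒) This fails: take k = 19. Then 19 ≡ 9 (mod 10), but 19³ = 6859 ≡ 19 (mod 30), not 9.

(⇐) Conversely, the residues r modulo 30 with r³ ≡ 9 (mod 30) are exactly {9}, and each is ≡ 9 (mod 10).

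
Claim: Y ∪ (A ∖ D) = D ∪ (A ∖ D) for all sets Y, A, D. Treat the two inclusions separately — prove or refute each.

(⟹) This inclusion fails. Take Y = {1}, A = ∅, D = ∅; then 1 ∈ Y ∪ (A ∖ D) but 1 ∉ D ∪ (A ∖ D).

(⟸) This inclusion fails. Take Y = ∅, A = ∅, D = {1}; then 1 ∈ D ∪ (A ∖ D) but 1 ∉ Y ∪ (A ∖ D).

Both inclusions fail.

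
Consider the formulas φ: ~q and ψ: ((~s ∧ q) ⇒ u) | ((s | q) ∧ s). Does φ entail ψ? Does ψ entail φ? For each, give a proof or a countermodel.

(⇒) Assume the antecedent. If u is true, ((~s ∧ q) ⇒ u) | ((s | q) ∧ s) reduces to true regardless of the other variables. If u is false, the antecedent forces (u = F, s = F, q = F) or (u = F, s = T, q = F), and ((~s ∧ q) ⇒ u) | ((s | q) ∧ s) holds there. Either way ((~s ∧ q) ⇒ u) | ((s | q) ∧ s) holds.

(⇐) This fails. Under u = T, s = F, q = T, the left side is false but the right side is true.

Only the forward implication holds.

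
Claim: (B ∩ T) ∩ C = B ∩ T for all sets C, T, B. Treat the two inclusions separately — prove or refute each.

The sets are not equal: only the forward inclusion holds.

(⟸) This inclusion fails. Take C = ∅, T = {1}, B = {1}; then 1 ∈ B ∩ T but 1 ∉ (B ∩ T) ∩ C.

(⟹) Let x ∈ (B ∩ T) ∩ C. Then x ∈ C ∩ T ∩ B, from which x ∈ B ∩ T.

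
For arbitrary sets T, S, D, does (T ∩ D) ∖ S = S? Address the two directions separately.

(⊆) fails and (⊇) fails.

(⊆) This inclusion fails. Take T = {1}, S = ∅, D = {1}; then 1 ∈ (T ∩ D) ∖ S but 1 ∉ S.

(⊇) This inclusion fails. Take T = ∅, S = {1}, D = ∅; then 1 ∈ S but 1 ∉ (T ∩ D) ∖ S.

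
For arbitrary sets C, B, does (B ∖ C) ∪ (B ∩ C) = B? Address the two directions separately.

The two sets are equal.

(⟸) Let x ∈ B. Then either x ∈ B and x ∉ C; or x ∈ C ∩ B. In each case x ∈ (B ∖ C) ∪ (B ∩ C), so B ⊆ (B ∖ C) ∪ (B ∩ C).

(⟹) Let x ∈ (B ∖ C) ∪ (B ∩ C). Then either x ∈ B and x ∉ C; or x ∈ C ∩ B. In each case x ∈ B, so (B ∖ C) ∪ (B ∩ C) ⊆ B.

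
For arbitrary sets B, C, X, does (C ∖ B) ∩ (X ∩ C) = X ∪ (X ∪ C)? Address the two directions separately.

Only the forward inclusion holds.

(⟹) Let x ∈ (C ∖ B) ∩ (X ∩ C). Then x ∈ C ∩ X and x ∉ B, from which x ∈ X ∪ (X ∪ C).

(⟸) This inclusion fails. Take B = ∅, C = {1}, X = ∅; then 1 ∈ X ∪ (X ∪ C) but 1 ∉ (C ∖ B) ∩ (X ∩ C).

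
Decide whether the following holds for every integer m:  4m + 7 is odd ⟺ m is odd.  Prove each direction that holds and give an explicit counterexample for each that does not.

[⇒] This fails: take m = 6. Then 4m + 7 = 31, which is odd, yet m = 6 is even, not odd.

[⇐] Suppose m is odd. Since 4 is even, 4m is even for every m, so 4m + 7 has the same parity as 7, which is odd. Hence 4m + 7 is odd.

Only the reverse direction holds.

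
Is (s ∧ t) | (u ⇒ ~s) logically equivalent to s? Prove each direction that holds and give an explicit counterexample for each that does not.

[⇒] This fails. Under u = F, t = F, s = F, the left side is true but the right side is false.

[⇐] This fails. Under u = T, t = F, s = T, the left side is false but the right side is true.

Both directions fail.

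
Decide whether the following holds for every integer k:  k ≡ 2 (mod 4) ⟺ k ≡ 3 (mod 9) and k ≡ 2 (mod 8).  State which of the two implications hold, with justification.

(⇒) fails; (⇐) holds.

(⇒) This fails: k = 2 gives 2 ≡ 2 (mod 4) but 2 ≡ 2 (mod 9), so the conjunction on the right does not hold.

(⇐) Conversely, if k ≡ 3 (mod 9) and k ≡ 2 (mod 8), then by the Chinese remainder theorem k ≡ 66 (mod 72). Since 66 ≡ 2 (mod 4) and 4 ∣ 72, we get k ≡ 2 (mod 4).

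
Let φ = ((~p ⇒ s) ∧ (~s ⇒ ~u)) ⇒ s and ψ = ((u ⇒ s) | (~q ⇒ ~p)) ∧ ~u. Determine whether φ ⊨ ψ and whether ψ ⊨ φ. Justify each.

[⇒] This fails. Under u = T, p = F, s = F, q = F, the left side is true but the right side is false.

[⇐] This fails. Under u = F, p = T, s = F, q = F, the left side is false but the right side is true.

Both directions fail.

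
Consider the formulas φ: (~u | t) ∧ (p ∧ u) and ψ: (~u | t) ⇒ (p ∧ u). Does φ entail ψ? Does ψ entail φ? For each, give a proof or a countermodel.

(⟹) Assume the antecedent. If p is true, the antecedent forces (p = T, t = T, u = T), and (~u | t) ⇒ (p ∧ u) holds there. If p is false, the antecedent cannot hold. Either way (~u | t) ⇒ (p ∧ u) holds.

(⟸) This fails. Under p = F, t = F, u = T, the left side is false but the right side is true.

The forward direction holds; the converse fails.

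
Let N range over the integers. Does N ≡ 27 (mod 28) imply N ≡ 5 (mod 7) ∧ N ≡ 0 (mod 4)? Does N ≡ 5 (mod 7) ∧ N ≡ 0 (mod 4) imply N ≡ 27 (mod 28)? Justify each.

(⇒) This fails: N = 27 gives 27 ≡ 27 (mod 28) but 27 ≡ 6 (mod 7), so the conjunction on the right does not hold.

(⇐) This fails: N = 12 satisfies both congruences on the right (12 ≡ 5 mod 7 and 12 ≡ 0 mod 4) yet 12 ≡ 12 (mod 28), not 27.

Both directions fail.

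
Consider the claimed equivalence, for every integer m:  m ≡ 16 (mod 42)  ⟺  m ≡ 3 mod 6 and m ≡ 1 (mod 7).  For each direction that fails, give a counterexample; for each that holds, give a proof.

(→) This fails: m = 16 gives 16 ≡ 16 (mod 42) but 16 ≡ 4 (mod 6), so the conjunction on the right does not hold.

(←) This fails: m = 15 satisfies both congruences on the right (15 ≡ 3 mod 6 and 15 ≡ 1 mod 7) yet 15 ≡ 15 (mod 42), not 16.

Neither implication holds.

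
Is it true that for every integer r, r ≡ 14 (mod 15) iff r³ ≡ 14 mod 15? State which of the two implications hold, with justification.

The biconditional holds.

(→) Suppose r ≡ 14 (mod 15). Write r = 15j + 14. Then (15j + 14)³ = 3375j³ + 9450j² + 8820j + 2744 = 15(225j³ + 630j² + 588j + 182) + 14, so r³ ≡ 14 (mod 15).

(←) Conversely, suppose r³ ≡ 14 (mod 15). The only residue r in {0, …, 14} with r³ ≡ 14 (mod 15) is r = 14, so r ≡ 14 (mod 15).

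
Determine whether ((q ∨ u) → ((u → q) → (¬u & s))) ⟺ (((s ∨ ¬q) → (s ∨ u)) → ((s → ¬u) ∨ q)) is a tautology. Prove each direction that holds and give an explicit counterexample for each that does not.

[⇒] This fails. Under s = T, q = F, u = T, the left side is true but the right side is false.

[⇐] This fails. Under s = F, q = T, u = F, the left side is false but the right side is true.

Neither direction holds.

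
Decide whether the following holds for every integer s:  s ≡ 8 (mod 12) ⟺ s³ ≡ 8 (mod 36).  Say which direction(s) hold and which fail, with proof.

(⇒) Suppose s ≡ 8 (mod 12). Working modulo 36, s ∈ {8, 20, 32}; for each such r, r³ ≡ 8 (mod 36).

(⇐) This fails: take s = 2. Then 2³ = 8 ≡ 8 (mod 36), yet 2 ≡ 2 (mod 12), not 8.

(⇒) holds; (⇐) fails.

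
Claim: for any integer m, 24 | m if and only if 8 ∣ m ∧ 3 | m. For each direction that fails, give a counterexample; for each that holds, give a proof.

Both implications hold.

(←) Suppose 8 ∣ m and 3 ∣ m. Any common multiple of 8 and 3 is a multiple of their lcm; here gcd(8, 3) = 1, so lcm(8, 3) = 8·3 = 24, so 24 ∣ m.

(→) If 24 ∣ m, write m = 24q. Since 24 = 3·8, m = 8·(3q), so 8 ∣ m; and since 24 = 8·3, m = 3·(8q), so 3 ∣ m.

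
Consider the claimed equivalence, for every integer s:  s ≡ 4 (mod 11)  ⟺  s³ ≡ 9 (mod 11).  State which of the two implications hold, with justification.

The biconditional holds.

(→) Suppose s ≡ 4 (mod 11). Write s = 11j + 4. Then (11j + 4)³ = 1331j³ + 1452j² + 528j + 64 = 11(121j³ + 132j² + 48j + 5) + 9, so s³ ≡ 9 (mod 11).

(←) Conversely, suppose s³ ≡ 9 (mod 11). The only residue r in {0, …, 10} with r³ ≡ 9 (mod 11) is r = 4, so s ≡ 4 (mod 11).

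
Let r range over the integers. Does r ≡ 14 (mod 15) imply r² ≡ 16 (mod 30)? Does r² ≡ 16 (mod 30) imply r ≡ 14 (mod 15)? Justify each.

(→) This fails: take r = 29. Then 29 ≡ 14 (mod 15), but 29² = 841 ≡ 1 (mod 30), not 16.

(←) This fails: take r = 4. Then 4² = 16 ≡ 16 (mod 30), yet 4 ≡ 4 (mod 15), not 14.

Neither implication holds.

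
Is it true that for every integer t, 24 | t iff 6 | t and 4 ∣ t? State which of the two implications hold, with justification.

Converse. This fails: take t = 12. Both 6 ∣ 12 and 4 ∣ 12, yet 12 is not a multiple of 24 (since 12 = 0·24 + 12), so 24 ∤ 12.

Forward direction. If 24 ∣ t, write t = 24q. Since 24 = 4·6, t = 6·(4q), so 6 ∣ t; and since 24 = 6·4, t = 4·(6q), so 4 ∣ t.

Not equivalent: only (⇒) holds.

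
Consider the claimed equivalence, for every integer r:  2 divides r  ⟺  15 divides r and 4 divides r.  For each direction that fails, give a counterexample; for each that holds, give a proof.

Not equivalent: only (⇐) holds.

Forward direction. This fails: take r = 2. Certainly 2 ∣ 2, but 15 ∤ 2.

Converse. Suppose 15 ∣ r and 4 ∣ r. Any common multiple of 15 and 4 is a multiple of their lcm; here gcd(15, 4) = 1, so lcm(15, 4) = 15·4 = 60, so 60 ∣ r. Since 2 ∣ 60, it follows that 2 ∣ r.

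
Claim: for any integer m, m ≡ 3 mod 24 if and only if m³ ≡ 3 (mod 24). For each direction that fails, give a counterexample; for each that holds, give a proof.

Both implications hold.

(⇒) Suppose m ≡ 3 mod 24. Write m = 24j + 3. Then (24j + 3)³ = 13824j³ + 5184j² + 648j + 27 = 24(576j³ + 216j² + 27j + 1) + 3, so m³ ≡ 3 (mod 24).

(⇐) Conversely, suppose m³ ≡ 3 (mod 24). The only residue r in {0, …, 23} with r³ ≡ 3 (mod 24) is r = 3, so m ≡ 3 (mod 24).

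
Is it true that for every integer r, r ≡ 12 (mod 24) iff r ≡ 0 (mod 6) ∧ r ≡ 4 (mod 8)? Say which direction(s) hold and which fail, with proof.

Equivalent; both directions hold.

Forward direction. Suppose r ≡ 12 (mod 24); write r = 24j + 12. Since 6 ∣ 24, reducing mod 6 gives r ≡ 12 ≡ 0 (mod 6); since 8 ∣ 24, reducing mod 8 gives r ≡ 12 ≡ 4 (mod 8).

Converse. If r ≡ 0 (mod 6) and r ≡ 4 (mod 8), then by the Chinese remainder theorem r ≡ 12 (mod 24). This is exactly r ≡ 12 (mod 24).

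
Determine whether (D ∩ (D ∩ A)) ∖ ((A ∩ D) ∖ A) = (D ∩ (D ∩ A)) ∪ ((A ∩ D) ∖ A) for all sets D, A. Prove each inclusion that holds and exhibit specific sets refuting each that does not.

(⊆) Let x ∈ (D ∩ (D ∩ A)) ∖ ((A ∩ D) ∖ A). Then x ∈ D ∩ A, from which x ∈ (D ∩ (D ∩ A)) ∪ ((A ∩ D) ∖ A).

(⊇) Let x ∈ (D ∩ (D ∩ A)) ∪ ((A ∩ D) ∖ A). Then x ∈ D ∩ A, from which x ∈ (D ∩ (D ∩ A)) ∖ ((A ∩ D) ∖ A).

Both inclusions hold; the sets are equal.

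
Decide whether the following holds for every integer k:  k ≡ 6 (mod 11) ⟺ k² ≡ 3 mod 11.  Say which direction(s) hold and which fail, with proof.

Not equivalent: only (⇒) holds.

(→) Suppose k ≡ 6 (mod 11). Write k = 11j + 6. Then (11j + 6)² = 121j² + 132j + 36 = 11(11j² + 12j + 3) + 3, so k² ≡ 3 (mod 11).

(←) This fails: take k = 5. Then 5² = 25 ≡ 3 (mod 11), yet 5 ≡ 5 (mod 11), not 6.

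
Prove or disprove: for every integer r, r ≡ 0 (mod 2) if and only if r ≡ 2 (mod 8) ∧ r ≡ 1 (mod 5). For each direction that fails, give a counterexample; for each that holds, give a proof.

(⇒) fails; (⇐) holds.

(⇒) This fails: r = 0 gives 0 ≡ 0 (mod 2) but 0 ≡ 0 (mod 8), so the conjunction on the right does not hold.

(⇐) Conversely, if r ≡ 2 (mod 8) and r ≡ 1 (mod 5), then by the Chinese remainder theorem r ≡ 26 (mod 40). Since 26 ≡ 0 (mod 2) and 2 ∣ 40, we get r ≡ 0 (mod 2).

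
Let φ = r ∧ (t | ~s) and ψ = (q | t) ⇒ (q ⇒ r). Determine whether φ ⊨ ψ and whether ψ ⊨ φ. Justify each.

(→) Assume the antecedent. If r is true, (q | t) ⇒ (q ⇒ r) reduces to true regardless of the other variables. If r is false, the antecedent cannot hold. Either way (q | t) ⇒ (q ⇒ r) holds.

(←) This fails. Under r = F, t = F, s = F, q = F, the left side is false but the right side is true.

The forward direction holds; the converse fails.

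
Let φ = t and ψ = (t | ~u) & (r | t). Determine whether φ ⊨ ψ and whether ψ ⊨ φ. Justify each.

(⇒) holds; (⇐) fails.

(⇒) Assume the antecedent. If r is true, the antecedent forces (r = T, u = F, t = T) or (r = T, u = T, t = T), and (t | ~u) & (r | t) holds there. If r is false, the antecedent forces (r = F, u = F, t = T) or (r = F, u = T, t = T), and (t | ~u) & (r | t) holds there. Either way (t | ~u) & (r | t) holds.

(⇐) This fails. Under r = T, u = F, t = F, the left side is false but the right side is true.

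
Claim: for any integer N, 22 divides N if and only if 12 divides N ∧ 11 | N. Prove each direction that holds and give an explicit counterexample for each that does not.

Only the reverse direction holds.

Forward direction. This fails: take N = 22. Certainly 22 ∣ 22, but 12 ∤ 22.

Converse. Suppose 12 ∣ N and 11 ∣ N. Any common multiple of 12 and 11 is a multiple of their lcm; here gcd(12, 11) = 1, so lcm(12, 11) = 12·11 = 132, so 132 ∣ N. Since 22 ∣ 132, it follows that 22 ∣ N.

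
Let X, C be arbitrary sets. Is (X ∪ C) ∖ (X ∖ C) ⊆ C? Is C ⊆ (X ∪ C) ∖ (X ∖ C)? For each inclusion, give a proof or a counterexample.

Both inclusions hold.

(⟹) Let x ∈ (X ∪ C) ∖ (X ∖ C). Then either x ∈ C and x ∉ X; or x ∈ X ∩ C. In each case x ∈ C, so (X ∪ C) ∖ (X ∖ C) ⊆ C.

(⟸) Let x ∈ C. Then either x ∈ C and x ∉ X; or x ∈ X ∩ C. In each case x ∈ (X ∪ C) ∖ (X ∖ C), so C ⊆ (X ∪ C) ∖ (X ∖ C).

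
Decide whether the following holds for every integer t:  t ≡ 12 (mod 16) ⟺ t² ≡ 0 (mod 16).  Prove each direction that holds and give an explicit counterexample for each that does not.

Not equivalent: only (⇒) holds.

[⇒] Suppose t ≡ 12 (mod 16). Write t = 16j + 12. Then (16j + 12)² = 256j² + 384j + 144 = 16(16j² + 24j + 9) + 0, so t² ≡ 0 (mod 16).

[⇐] This fails: take t = 0. Then 0² = 0 ≡ 0 (mod 16), yet 0 ≡ 0 (mod 16), not 12.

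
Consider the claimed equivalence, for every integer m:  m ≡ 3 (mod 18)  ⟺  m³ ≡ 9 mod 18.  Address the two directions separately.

(←) This fails: take m = 9. Then 9³ = 729 ≡ 9 (mod 18), yet 9 ≡ 9 (mod 18), not 3.

(→) Suppose m ≡ 3 (mod 18). Write m = 18j + 3. Then (18j + 3)³ = 5832j³ + 2916j² + 486j + 27 = 18(324j³ + 162j² + 27j + 1) + 9, so m³ ≡ 9 (mod 18).

The forward direction holds; the converse fails.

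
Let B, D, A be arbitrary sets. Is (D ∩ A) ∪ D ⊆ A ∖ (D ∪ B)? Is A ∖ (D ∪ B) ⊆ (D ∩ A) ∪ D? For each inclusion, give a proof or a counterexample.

Both inclusions fail.

Forward inclusion. This inclusion fails. Take B = ∅, D = {1}, A = ∅; then 1 ∈ (D ∩ A) ∪ D but 1 ∉ A ∖ (D ∪ B).

Reverse inclusion. This inclusion fails. Take B = ∅, D = ∅, A = {1}; then 1 ∈ A ∖ (D ∪ B) but 1 ∉ (D ∩ A) ∪ D.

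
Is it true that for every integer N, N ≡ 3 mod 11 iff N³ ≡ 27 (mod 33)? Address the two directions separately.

(→) This fails: take N = 14. Then 14 ≡ 3 (mod 11), but 14³ = 2744 ≡ 5 (mod 33), not 27.

(←) Conversely, the residues r modulo 33 with r³ ≡ 27 (mod 33) are exactly {3}, and each is ≡ 3 (mod 11).

(⇒) fails; (⇐) holds.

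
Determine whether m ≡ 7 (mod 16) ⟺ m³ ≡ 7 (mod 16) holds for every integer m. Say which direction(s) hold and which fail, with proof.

Both implications hold.

(→) Suppose m ≡ 7 (mod 16). Write m = 16j + 7. Then (16j + 7)³ = 4096j³ + 5376j² + 2352j + 343 = 16(256j³ + 336j² + 147j + 21) + 7, so m³ ≡ 7 (mod 16).

(←) Conversely, suppose m³ ≡ 7 (mod 16). The only residue r in {0, …, 15} with r³ ≡ 7 (mod 16) is r = 7, so m ≡ 7 (mod 16).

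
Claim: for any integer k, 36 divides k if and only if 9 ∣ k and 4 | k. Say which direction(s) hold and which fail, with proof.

(→) If 36 ∣ k, write k = 36q. Since 36 = 4·9, k = 9·(4q), so 9 ∣ k; and since 36 = 9·4, k = 4·(9q), so 4 ∣ k.

(←) Suppose 9 ∣ k and 4 ∣ k. Any common multiple of 9 and 4 is a multiple of their lcm; here gcd(9, 4) = 1, so lcm(9, 4) = 9·4 = 36, so 36 ∣ k.

Both implications hold.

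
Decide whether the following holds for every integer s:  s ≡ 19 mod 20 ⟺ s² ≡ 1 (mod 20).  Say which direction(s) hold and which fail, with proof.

(⇒) holds; (⇐) fails.

(⟹) Suppose s ≡ 19 mod 20. Write s = 20j + 19. Then (20j + 19)² = 400j² + 760j + 361 = 20(20j² + 38j + 18) + 1, so s² ≡ 1 (mod 20).

(⟸) This fails: take s = 1. Then 1² = 1 ≡ 1 (mod 20), yet 1 ≡ 1 (mod 20), not 19.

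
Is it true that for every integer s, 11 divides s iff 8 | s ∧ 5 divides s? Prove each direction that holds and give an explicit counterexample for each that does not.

(⇒) fails and (⇐) fails.

Forward direction. This fails: take s = 11. Certainly 11 ∣ 11, but 8 ∤ 11.

Converse. This fails: take s = 40. Both 8 ∣ 40 and 5 ∣ 40, yet 40 is not a multiple of 11 (since 40 = 3·11 + 7), so 11 ∤ 40.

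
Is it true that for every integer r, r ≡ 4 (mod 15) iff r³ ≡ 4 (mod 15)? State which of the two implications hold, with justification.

Both directions hold; the statement is true.

Forward direction. Suppose r ≡ 4 (mod 15). Write r = 15j + 4. Then (15j + 4)³ = 3375j³ + 2700j² + 720j + 64 = 15(225j³ + 180j² + 48j + 4) + 4, so r³ ≡ 4 (mod 15).

Converse. Suppose r³ ≡ 4 (mod 15). The only residue r in {0, …, 14} with r³ ≡ 4 (mod 15) is r = 4, so r ≡ 4 (mod 15).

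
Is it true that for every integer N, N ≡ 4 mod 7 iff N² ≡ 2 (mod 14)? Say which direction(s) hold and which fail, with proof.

Both directions fail.

(⇒) This fails: take N = 11. Then 11 ≡ 4 (mod 7), but 11² = 121 ≡ 9 (mod 14), not 2.

(⇐) This fails: take N = 10. Then 10² = 100 ≡ 2 (mod 14), yet 10 ≡ 3 (mod 7), not 4.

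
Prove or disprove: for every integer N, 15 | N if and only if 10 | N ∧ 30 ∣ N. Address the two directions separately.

The forward direction fails; the converse holds.

[⇒] This fails: take N = 15. Certainly 15 ∣ 15, but 10 ∤ 15.

[⇐] Suppose 10 ∣ N and 30 ∣ N. Any common multiple of 10 and 30 is a multiple of their lcm; here lcm(10, 30) = 10·30/gcd(10, 30) = 300/10 = 30, so 30 ∣ N. Since 15 ∣ 30, it follows that 15 ∣ N.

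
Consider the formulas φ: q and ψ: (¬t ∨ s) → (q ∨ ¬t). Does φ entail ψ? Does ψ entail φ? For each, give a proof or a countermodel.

(⇒) holds; (⇐) fails.

(⟸) This fails. Under s = F, q = F, t = F, the left side is false but the right side is true.

(⟹) Assume the antecedent. If s is true, the antecedent forces (s = T, q = T, t = F) or (s = T, q = T, t = T), and (¬t ∨ s) → (q ∨ ¬t) holds there. If s is false, (¬t ∨ s) → (q ∨ ¬t) reduces to true regardless of the other variables. Either way (¬t ∨ s) → (q ∨ ¬t) holds.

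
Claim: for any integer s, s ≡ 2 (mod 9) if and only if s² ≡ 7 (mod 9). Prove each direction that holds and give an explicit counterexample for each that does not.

Forward direction. This fails: take s = 2. Then 2 ≡ 2 (mod 9), but 2² = 4 ≡ 4 (mod 9), not 7.

Converse. This fails: take s = 4. Then 4² = 16 ≡ 7 (mod 9), yet 4 ≡ 4 (mod 9), not 2.

Both directions fail.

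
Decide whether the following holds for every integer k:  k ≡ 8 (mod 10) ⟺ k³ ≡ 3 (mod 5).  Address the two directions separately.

(⇒) fails and (⇐) fails.

(→) This fails: take k = 8. Then 8 ≡ 8 (mod 10), but 8³ = 512 ≡ 2 (mod 5), not 3.

(←) This fails: take k = 2. Then 2³ = 8 ≡ 3 (mod 5), yet 2 ≡ 2 (mod 10), not 8.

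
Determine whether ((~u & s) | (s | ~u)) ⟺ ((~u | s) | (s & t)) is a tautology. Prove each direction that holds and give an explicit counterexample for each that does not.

Both directions hold.

[⇒] Assume the antecedent. If u is true, the antecedent forces (u = T, s = T, t = F) or (u = T, s = T, t = T), and (~u | s) | (s & t) holds there. If u is false, (~u | s) | (s & t) reduces to true regardless of the other variables. Either way (~u | s) | (s & t) holds.

[⇐] Assume the antecedent. If u is true, the antecedent forces (u = T, s = T, t = F) or (u = T, s = T, t = T), and (~u & s) | (s | ~u) holds there. If u is false, (~u & s) | (s | ~u) reduces to true regardless of the other variables. Either way (~u & s) | (s | ~u) holds.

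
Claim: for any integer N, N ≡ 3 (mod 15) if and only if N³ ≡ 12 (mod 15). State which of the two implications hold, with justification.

The biconditional holds.

(→) Suppose N ≡ 3 (mod 15). Write N = 15j + 3. Then (15j + 3)³ = 3375j³ + 2025j² + 405j + 27 = 15(225j³ + 135j² + 27j + 1) + 12, so N³ ≡ 12 (mod 15).

(←) Conversely, suppose N³ ≡ 12 (mod 15). The only residue r in {0, …, 14} with r³ ≡ 12 (mod 15) is r = 3, so N ≡ 3 (mod 15).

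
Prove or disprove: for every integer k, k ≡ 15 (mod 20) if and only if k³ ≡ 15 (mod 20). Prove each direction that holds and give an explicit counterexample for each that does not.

Both directions hold; the statement is true.

[⇒] Suppose k ≡ 15 (mod 20). Write k = 20j + 15. Then (20j + 15)³ = 8000j³ + 18000j² + 13500j + 3375 = 20(400j³ + 900j² + 675j + 168) + 15, so k³ ≡ 15 (mod 20).

[⇐] Conversely, suppose k³ ≡ 15 (mod 20). The only residue r in {0, …, 19} with r³ ≡ 15 (mod 20) is r = 15, so k ≡ 15 (mod 20).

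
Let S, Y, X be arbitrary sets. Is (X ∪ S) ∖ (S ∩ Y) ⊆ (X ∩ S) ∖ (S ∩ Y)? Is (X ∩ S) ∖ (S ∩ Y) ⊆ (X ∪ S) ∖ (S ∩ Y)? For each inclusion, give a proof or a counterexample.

(⟹) This inclusion fails. Take S = {1}, Y = ∅, X = ∅; then 1 ∈ (X ∪ S) ∖ (S ∩ Y) but 1 ∉ (X ∩ S) ∖ (S ∩ Y).

(⟸) Let x ∈ (X ∩ S) ∖ (S ∩ Y). Then x ∈ S ∩ X and x ∉ Y, from which x ∈ (X ∪ S) ∖ (S ∩ Y).

The sets are not equal: only the reverse inclusion holds.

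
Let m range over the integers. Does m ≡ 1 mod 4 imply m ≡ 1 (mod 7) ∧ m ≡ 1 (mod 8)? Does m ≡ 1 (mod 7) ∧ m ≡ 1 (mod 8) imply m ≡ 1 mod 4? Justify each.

(←) If m ≡ 1 (mod 7) and m ≡ 1 (mod 8), then by the Chinese remainder theorem m ≡ 1 (mod 56). Since 1 ≡ 1 (mod 4) and 4 ∣ 56, we get m ≡ 1 (mod 4).

(→) This fails: m = 33 gives 33 ≡ 1 (mod 4) but 33 ≡ 5 (mod 7), so the conjunction on the right does not hold.

The forward direction fails; the converse holds.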